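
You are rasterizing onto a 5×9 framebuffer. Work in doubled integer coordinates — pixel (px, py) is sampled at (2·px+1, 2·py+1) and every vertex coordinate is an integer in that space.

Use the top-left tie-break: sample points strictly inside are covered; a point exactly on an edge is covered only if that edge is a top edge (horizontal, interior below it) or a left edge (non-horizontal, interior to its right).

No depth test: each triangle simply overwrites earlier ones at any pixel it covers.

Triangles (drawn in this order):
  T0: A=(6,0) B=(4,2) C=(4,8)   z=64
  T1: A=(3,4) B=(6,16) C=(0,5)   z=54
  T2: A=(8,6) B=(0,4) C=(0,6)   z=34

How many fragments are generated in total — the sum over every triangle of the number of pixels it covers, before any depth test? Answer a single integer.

T0:
  2·area = 12  (B↔C swapped to make it positive)
  edge (6, 0)→(4, 8): d=(-2,8) right/bottom  bias=-1
  edge (4, 8)→(4, 2): d=(0,-6) top-left  bias=+0
  edge (4, 2)→(6, 0): d=(2,-2) top-left  bias=+0
    (2,0)@(5, 1): e=[6,6,0] → █  [on edge]
    (3,0)@(7, 1): e=[-10,18,4] → ·
    (1,1)@(3, 3): e=[18,-6,0] → ·  [on edge]
    (2,1)@(5, 3): e=[2,6,4] → █
    (3,1)@(7, 3): e=[-14,18,8] → ·
    (0,2)@(1, 5): e=[30,-18,0] → ·  [on edge]
    (2,2)@(5, 5): e=[-2,6,8] → ·
  covered (2 px):
    · · █ · ·
    · · █ · ·
    · · · · ·
    · · · · ·
    · · · · ·
    · · · · ·
    · · · · ·
    · · · · ·
    · · · · ·
T1:
  2·area = 39
  edge (3, 4)→(6, 16): d=(3,12) right/bottom  bias=-1
  edge (6, 16)→(0, 5): d=(-6,-11) top-left  bias=+0
  edge (0, 5)→(3, 4): d=(3,-1) top-left  bias=+0
    (0,2)@(1, 5): e=[27,11,1] → █
    (1,2)@(3, 5): e=[3,33,3] → █
    (2,2)@(5, 5): e=[-21,55,5] → ·
    (0,3)@(1, 7): e=[33,-1,7] → ·
    (1,3)@(3, 7): e=[9,21,9] → █
    (2,3)@(5, 7): e=[-15,43,11] → ·
    (1,4)@(3, 9): e=[15,9,15] → █
    (2,4)@(5, 9): e=[-9,31,17] → ·
    (1,5)@(3, 11): e=[21,-3,21] → ·
    (2,6)@(5, 13): e=[3,7,29] → █
    (3,6)@(7, 13): e=[-21,29,31] → ·
    (2,7)@(5, 15): e=[9,-5,35] → ·
  covered (5 px):
    · · · · ·
    · · · · ·
    █ █ · · ·
    · █ · · ·
    · █ · · ·
    · · · · ·
    · · █ · ·
    · · · · ·
    · · · · ·
T2:
  2·area = 16  (B↔C swapped to make it positive)
  edge (8, 6)→(0, 6): d=(-8,0) right/bottom  bias=-1
  edge (0, 6)→(0, 4): d=(0,-2) top-left  bias=+0
  edge (0, 4)→(8, 6): d=(8,2) right/bottom  bias=-1
    (0,2)@(1, 5): e=[8,2,6] → █
    (1,2)@(3, 5): e=[8,6,2] → █
    (2,2)@(5, 5): e=[8,10,-2] → ·
    (0,3)@(1, 7): e=[-8,2,22] → ·
    (1,3)@(3, 7): e=[-8,6,18] → ·
  covered (2 px):
    · · · · ·
    · · · · ·
    █ █ · · ·
    · · · · ·
    · · · · ·
    · · · · ·
    · · · · ·
    · · · · ·
    · · · · ·

Answer: 9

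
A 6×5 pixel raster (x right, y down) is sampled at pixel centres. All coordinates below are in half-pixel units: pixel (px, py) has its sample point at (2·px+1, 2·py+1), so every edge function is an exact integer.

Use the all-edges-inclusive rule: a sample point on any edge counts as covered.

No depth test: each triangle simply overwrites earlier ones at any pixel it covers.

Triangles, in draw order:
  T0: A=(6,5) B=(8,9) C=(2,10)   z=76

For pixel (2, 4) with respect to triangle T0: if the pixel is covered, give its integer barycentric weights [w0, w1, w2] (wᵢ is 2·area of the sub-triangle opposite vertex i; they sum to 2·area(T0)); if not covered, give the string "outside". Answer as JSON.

T0:
  2·area = 26
  edge (6, 5)→(8, 9): d=(2,4) inclusive
  edge (8, 9)→(2, 10): d=(-6,1) inclusive
  edge (2, 10)→(6, 5): d=(4,-5) inclusive
    (2,1)@(5, 3): e=[0,39,-13] → .  [on edge]
    (2,3)@(5, 7): e=[8,15,3] → X
    (3,3)@(7, 7): e=[0,13,13] → X  [on edge]
    (4,3)@(9, 7): e=[-8,11,23] → .
    (1,4)@(3, 9): e=[20,5,1] → X
    (4,4)@(9, 9): e=[-4,-1,31] → .
  covered (5 px):
    . . . . . .
    . . . . . .
    . . . . . .
    . . X X . .
    . X X X . .

Result: [3,11,12]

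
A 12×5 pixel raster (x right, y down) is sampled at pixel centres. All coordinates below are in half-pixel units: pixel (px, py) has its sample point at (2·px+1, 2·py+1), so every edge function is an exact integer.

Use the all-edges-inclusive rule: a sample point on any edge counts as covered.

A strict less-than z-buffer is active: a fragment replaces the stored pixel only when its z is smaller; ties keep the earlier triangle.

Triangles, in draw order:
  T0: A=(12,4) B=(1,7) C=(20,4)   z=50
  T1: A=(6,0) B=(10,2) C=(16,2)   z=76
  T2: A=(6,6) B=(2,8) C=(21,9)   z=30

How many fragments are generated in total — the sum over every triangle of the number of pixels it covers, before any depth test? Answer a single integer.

T0:
  2·area = 24  (B↔C swapped to make it positive)
  edge (12, 4)→(20, 4): d=(8,0) inclusive
  edge (20, 4)→(1, 7): d=(-19,3) inclusive
  edge (1, 7)→(12, 4): d=(11,-3) inclusive
    (11,0)@(23, 1): e=[-24,48,0] → ·  [on edge]
    (4,2)@(9, 5): e=[8,14,2] → █
    (5,2)@(11, 5): e=[8,8,8] → █
    (6,2)@(13, 5): e=[8,2,14] → █
    (7,2)@(15, 5): e=[8,-4,20] → ·
    (0,3)@(1, 7): e=[24,0,0] → █  [on edge]
    (1,3)@(3, 7): e=[24,-6,6] → ·
    (4,3)@(9, 7): e=[24,-24,24] → ·
    (5,3)@(11, 7): e=[24,-30,30] → ·
    (6,3)@(13, 7): e=[24,-36,36] → ·
    (0,4)@(1, 9): e=[40,-38,22] → ·
  covered (4 px):
    · · · · · · · · · · · ·
    · · · · · · · · · · · ·
    · · · · █ █ █ · · · · ·
    █ · · · · · · · · · · ·
    · · · · · · · · · · · ·
T1:
  2·area = 12  (B↔C swapped to make it positive)
  edge (6, 0)→(16, 2): d=(10,2) inclusive
  edge (16, 2)→(10, 2): d=(-6,0) inclusive
  edge (10, 2)→(6, 0): d=(-4,-2) inclusive
    (4,0)@(9, 1): e=[4,6,2] → █
    (5,0)@(11, 1): e=[0,6,6] → █  [on edge]
    (6,0)@(13, 1): e=[-4,6,10] → ·
    (4,1)@(9, 3): e=[24,-6,-6] → ·
    (5,1)@(11, 3): e=[20,-6,-2] → ·
    (10,1)@(21, 3): e=[0,-6,18] → ·  [on edge]
  covered (2 px):
    · · · · █ █ · · · · · ·
    · · · · · · · · · · · ·
    · · · · · · · · · · · ·
    · · · · · · · · · · · ·
    · · · · · · · · · · · ·
T2:
  2·area = 42  (B↔C swapped to make it positive)
  edge (6, 6)→(21, 9): d=(15,3) inclusive
  edge (21, 9)→(2, 8): d=(-19,-1) inclusive
  edge (2, 8)→(6, 6): d=(4,-2) inclusive
    (0,2)@(1, 5): e=[0,56,-14] → ·  [on edge]
    (2,3)@(5, 7): e=[18,22,2] → █
    (3,3)@(7, 7): e=[12,24,6] → █
    (4,3)@(9, 7): e=[6,26,10] → █
    (5,3)@(11, 7): e=[0,28,14] → █  [on edge]
    (6,3)@(13, 7): e=[-6,30,18] → ·
    (2,4)@(5, 9): e=[48,-16,10] → ·
    (3,4)@(7, 9): e=[42,-14,14] → ·
    (4,4)@(9, 9): e=[36,-12,18] → ·
    (5,4)@(11, 9): e=[30,-10,22] → ·
    (10,4)@(21, 9): e=[0,0,42] → █  [on edge]
    (11,4)@(23, 9): e=[-6,2,46] → ·
  covered (5 px):
    · · · · · · · · · · · ·
    · · · · · · · · · · · ·
    · · · · · · · · · · · ·
    · · █ █ █ █ · · · · · ·
    · · · · · · · · · · █ ·

Answer: 11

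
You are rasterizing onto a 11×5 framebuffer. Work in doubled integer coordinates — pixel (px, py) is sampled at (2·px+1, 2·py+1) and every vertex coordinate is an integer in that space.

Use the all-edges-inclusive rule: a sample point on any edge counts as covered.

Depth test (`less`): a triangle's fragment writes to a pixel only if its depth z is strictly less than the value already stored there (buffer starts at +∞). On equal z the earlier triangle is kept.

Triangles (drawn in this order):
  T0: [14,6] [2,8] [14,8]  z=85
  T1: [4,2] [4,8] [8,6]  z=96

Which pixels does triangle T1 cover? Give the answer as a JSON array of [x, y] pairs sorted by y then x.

T0:
  2·area = 24  (B↔C swapped to make it positive)
  edge (14, 6)→(14, 8): d=(0,2) inclusive
  edge (14, 8)→(2, 8): d=(-12,0) inclusive
  edge (2, 8)→(14, 6): d=(12,-2) inclusive
    (4,3)@(9, 7): e=[10,12,2] → #
    (5,3)@(11, 7): e=[6,12,6] → #
    (6,3)@(13, 7): e=[2,12,10] → #
    (7,3)@(15, 7): e=[-2,12,14] → ·
    (4,4)@(9, 9): e=[10,-12,26] → ·
    (5,4)@(11, 9): e=[6,-12,30] → ·
    (6,4)@(13, 9): e=[2,-12,34] → ·
  covered (3 px):
    · · · · · · · · · · ·
    · · · · · · · · · · ·
    · · · · · · · · · · ·
    · · · · # # # · · · ·
    · · · · · · · · · · ·
T1:
  2·area = 24  (B↔C swapped to make it positive)
  edge (4, 2)→(8, 6): d=(4,4) inclusive
  edge (8, 6)→(4, 8): d=(-4,2) inclusive
  edge (4, 8)→(4, 2): d=(0,-6) inclusive
    (1,0)@(3, 1): e=[0,30,-6] → ·  [on edge]
    (2,1)@(5, 3): e=[0,18,6] → #  [on edge]
    (3,1)@(7, 3): e=[-8,14,18] → ·
    (2,2)@(5, 5): e=[8,10,6] → #
    (3,2)@(7, 5): e=[0,6,18] → #  [on edge]
    (4,2)@(9, 5): e=[-8,2,30] → ·
    (2,3)@(5, 7): e=[16,2,6] → #
    (3,3)@(7, 7): e=[8,-2,18] → ·
    (4,3)@(9, 7): e=[0,-6,30] → ·  [on edge]
    (2,4)@(5, 9): e=[24,-6,6] → ·
    (5,4)@(11, 9): e=[0,-18,42] → ·  [on edge]
  covered (4 px):
    · · · · · · · · · · ·
    · · # · · · · · · · ·
    · · # # · · · · · · ·
    · · # · · · · · · · ·
    · · · · · · · · · · ·

Result: [[2,1],[2,2],[3,2],[2,3]]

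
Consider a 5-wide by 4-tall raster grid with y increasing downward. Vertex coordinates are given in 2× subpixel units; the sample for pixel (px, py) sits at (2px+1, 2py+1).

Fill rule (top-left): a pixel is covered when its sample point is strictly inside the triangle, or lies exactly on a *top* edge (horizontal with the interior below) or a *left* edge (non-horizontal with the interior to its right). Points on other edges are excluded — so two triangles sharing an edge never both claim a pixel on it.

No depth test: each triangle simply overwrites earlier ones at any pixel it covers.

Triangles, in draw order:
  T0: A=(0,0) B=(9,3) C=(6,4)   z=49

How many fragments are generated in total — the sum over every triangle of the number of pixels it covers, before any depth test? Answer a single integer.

T0:
  2·area = 18
  edge (0, 0)→(9, 3): d=(9,3) right/bottom  bias=-1
  edge (9, 3)→(6, 4): d=(-3,1) right/bottom  bias=-1
  edge (6, 4)→(0, 0): d=(-6,-4) top-left  bias=+0
    (1,0)@(3, 1): e=[0,12,6] → .  [on edge]
    (2,1)@(5, 3): e=[12,4,2] → X
    (3,1)@(7, 3): e=[6,2,10] → X
    (4,1)@(9, 3): e=[0,0,18] → .  [on edge]
    (1,2)@(3, 5): e=[36,0,-18] → .  [on edge]
    (2,2)@(5, 5): e=[30,-2,-10] → .
    (3,2)@(7, 5): e=[24,-4,-2] → .
  covered (2 px):
    . . . . .
    . . X X .
    . . . . .
    . . . . .

Final: 2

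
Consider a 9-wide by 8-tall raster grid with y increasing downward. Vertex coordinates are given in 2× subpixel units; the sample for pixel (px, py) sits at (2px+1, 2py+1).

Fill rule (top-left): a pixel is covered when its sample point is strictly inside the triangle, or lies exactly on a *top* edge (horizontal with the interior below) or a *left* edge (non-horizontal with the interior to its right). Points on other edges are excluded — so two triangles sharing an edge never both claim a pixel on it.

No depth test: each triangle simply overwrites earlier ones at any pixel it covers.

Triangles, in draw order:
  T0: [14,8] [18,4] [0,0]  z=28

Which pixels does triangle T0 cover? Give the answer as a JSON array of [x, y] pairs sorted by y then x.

T0:
  2·area = 88  (B↔C swapped to make it positive)
  edge (14, 8)→(0, 0): d=(-14,-8) top-left  bias=+0
  edge (0, 0)→(18, 4): d=(18,4) right/bottom  bias=-1
  edge (18, 4)→(14, 8): d=(-4,4) right/bottom  bias=-1
    (1,0)@(3, 1): e=[10,6,72] → #
    (2,0)@(5, 1): e=[26,-2,64] → ·
    (1,1)@(3, 3): e=[-18,42,64] → ·
    (3,1)@(7, 3): e=[14,26,48] → #
    (4,1)@(9, 3): e=[30,18,40] → #
    (5,1)@(11, 3): e=[46,10,32] → #
    (6,1)@(13, 3): e=[62,2,24] → #
    (7,1)@(15, 3): e=[78,-6,16] → ·
    (3,2)@(7, 5): e=[-14,62,40] → ·
    (4,2)@(9, 5): e=[2,54,32] → #
    (7,2)@(15, 5): e=[50,30,8] → #
    (8,2)@(17, 5): e=[66,22,0] → ·  [on edge]
    (7,3)@(15, 7): e=[22,66,0] → ·  [on edge]
    (6,4)@(13, 9): e=[-22,110,0] → ·  [on edge]
    (5,5)@(11, 11): e=[-66,154,0] → ·  [on edge]
    (4,6)@(9, 13): e=[-110,198,0] → ·  [on edge]
    (3,7)@(7, 15): e=[-154,242,0] → ·  [on edge]
  covered (10 px):
    · # · · · · · · ·
    · · · # # # # · ·
    · · · · # # # # ·
    · · · · · · # · ·
    · · · · · · · · ·
    · · · · · · · · ·
    · · · · · · · · ·
    · · · · · · · · ·

Final: [[1,0],[3,1],[4,1],[5,1],[6,1],[4,2],[5,2],[6,2],[7,2],[6,3]]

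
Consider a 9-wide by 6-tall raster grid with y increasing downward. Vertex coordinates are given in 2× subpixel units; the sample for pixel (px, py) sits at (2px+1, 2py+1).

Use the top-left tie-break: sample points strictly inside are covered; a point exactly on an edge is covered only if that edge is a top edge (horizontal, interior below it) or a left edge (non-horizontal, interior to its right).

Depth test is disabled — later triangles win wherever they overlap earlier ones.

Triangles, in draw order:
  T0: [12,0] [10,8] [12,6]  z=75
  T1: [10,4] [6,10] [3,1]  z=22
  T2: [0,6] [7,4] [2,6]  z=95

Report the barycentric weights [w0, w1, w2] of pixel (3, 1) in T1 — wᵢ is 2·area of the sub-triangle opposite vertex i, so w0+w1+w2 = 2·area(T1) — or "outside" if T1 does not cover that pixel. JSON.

T0:
  2·area = 12  (B↔C swapped to make it positive)
  edge (12, 0)→(12, 6): d=(0,6) right/bottom  bias=-1
  edge (12, 6)→(10, 8): d=(-2,2) right/bottom  bias=-1
  edge (10, 8)→(12, 0): d=(2,-8) top-left  bias=+0
    (8,0)@(17, 1): e=[-30,0,42] → .  [on edge]
    (7,1)@(15, 3): e=[-18,0,30] → .  [on edge]
    (5,2)@(11, 5): e=[6,4,2] → X
    (6,2)@(13, 5): e=[-6,0,18] → .  [on edge]
    (5,3)@(11, 7): e=[6,0,6] → .  [on edge]
    (4,4)@(9, 9): e=[18,0,-6] → .  [on edge]
    (3,5)@(7, 11): e=[30,0,-18] → .  [on edge]
  covered (1 px):
    . . . . . . . . .
    . . . . . . . . .
    . . . . . X . . .
    . . . . . . . . .
    . . . . . . . . .
    . . . . . . . . .
T1:
  2·area = 54
  edge (10, 4)→(6, 10): d=(-4,6) right/bottom  bias=-1
  edge (6, 10)→(3, 1): d=(-3,-9) top-left  bias=+0
  edge (3, 1)→(10, 4): d=(7,3) right/bottom  bias=-1
    (1,0)@(3, 1): e=[54,0,0] → .  [on edge]
    (2,1)@(5, 3): e=[34,12,8] → X
    (3,1)@(7, 3): e=[22,30,2] → X
    (4,1)@(9, 3): e=[10,48,-4] → .
    (2,2)@(5, 5): e=[26,6,22] → X
    (4,2)@(9, 5): e=[2,42,10] → X
    (5,2)@(11, 5): e=[-10,60,4] → .
    (2,3)@(5, 7): e=[18,0,36] → X  [on edge]
    (4,3)@(9, 7): e=[-6,36,24] → .
    (8,3)@(17, 7): e=[-54,108,0] → .  [on edge]
    (2,4)@(5, 9): e=[10,-6,50] → .
    (3,4)@(7, 9): e=[-2,12,44] → .
  covered (7 px):
    . . . . . . . . .
    . . X X . . . . .
    . . X X X . . . .
    . . X X . . . . .
    . . . . . . . . .
    . . . . . . . . .
T2:
  2·area = 4
  edge (0, 6)→(7, 4): d=(7,-2) top-left  bias=+0
  edge (7, 4)→(2, 6): d=(-5,2) right/bottom  bias=-1
  edge (2, 6)→(0, 6): d=(-2,0) right/bottom  bias=-1
  covered (0 px):
    . . . . . . . . .
    . . . . . . . . .
    . . . . . . . . .
    . . . . . . . . .
    . . . . . . . . .
    . . . . . . . . .

Answer: [30,2,22]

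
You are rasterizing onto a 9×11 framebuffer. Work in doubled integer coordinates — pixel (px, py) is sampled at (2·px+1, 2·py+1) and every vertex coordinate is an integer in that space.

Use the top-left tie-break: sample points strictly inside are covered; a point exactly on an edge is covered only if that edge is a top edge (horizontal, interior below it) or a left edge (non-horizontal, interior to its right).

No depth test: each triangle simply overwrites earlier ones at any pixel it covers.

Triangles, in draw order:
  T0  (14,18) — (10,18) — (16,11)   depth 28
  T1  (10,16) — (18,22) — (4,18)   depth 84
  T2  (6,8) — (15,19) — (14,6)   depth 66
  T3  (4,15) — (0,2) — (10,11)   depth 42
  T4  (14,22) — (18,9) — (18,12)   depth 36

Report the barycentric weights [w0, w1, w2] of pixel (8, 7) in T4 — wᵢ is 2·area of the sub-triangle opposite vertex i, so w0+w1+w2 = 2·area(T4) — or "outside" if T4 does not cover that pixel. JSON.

T0:
  2·area = 28
  edge (14, 18)→(10, 18): d=(-4,0) right/bottom  bias=-1
  edge (10, 18)→(16, 11): d=(6,-7) top-left  bias=+0
  edge (16, 11)→(14, 18): d=(-2,7) right/bottom  bias=-1
    (7,6)@(15, 13): e=[20,5,3] → X
    (8,6)@(17, 13): e=[20,19,-11] → .
    (6,7)@(13, 15): e=[12,3,13] → X
    (7,7)@(15, 15): e=[12,17,-1] → .
    (5,8)@(11, 17): e=[4,1,23] → X
    (7,8)@(15, 17): e=[4,29,-5] → .
    (5,9)@(11, 19): e=[-4,13,19] → .
    (6,9)@(13, 19): e=[-4,27,5] → .
  covered (4 px):
    . . . . . . . . .
    . . . . . . . . .
    . . . . . . . . .
    . . . . . . . . .
    . . . . . . . . .
    . . . . . . . . .
    . . . . . . . X .
    . . . . . . X . .
    . . . . . X X . .
    . . . . . . . . .
    . . . . . . . . .
T1:
  2·area = 52
  edge (10, 16)→(18, 22): d=(8,6) right/bottom  bias=-1
  edge (18, 22)→(4, 18): d=(-14,-4) top-left  bias=+0
  edge (4, 18)→(10, 16): d=(6,-2) top-left  bias=+0
    (6,7)@(13, 15): e=[-26,78,0] → .  [on edge]
    (3,8)@(7, 17): e=[26,26,0] → X  [on edge]
    (4,8)@(9, 17): e=[14,34,4] → X
    (5,8)@(11, 17): e=[2,42,8] → X
    (6,8)@(13, 17): e=[-10,50,12] → .
    (0,9)@(1, 19): e=[78,-26,0] → .  [on edge]
    (3,9)@(7, 19): e=[42,-2,12] → .
    (4,9)@(9, 19): e=[30,6,16] → X
    (6,9)@(13, 19): e=[6,22,24] → X
    (7,9)@(15, 19): e=[-6,30,28] → .
    (4,10)@(9, 21): e=[46,-22,28] → .
    (5,10)@(11, 21): e=[34,-14,32] → .
  covered (7 px):
    . . . . . . . . .
    . . . . . . . . .
    . . . . . . . . .
    . . . . . . . . .
    . . . . . . . . .
    . . . . . . . . .
    . . . . . . . . .
    . . . . . . . . .
    . . . X X X . . .
    . . . . X X X . .
    . . . . . . . X .
T2:
  2·area = 106  (B↔C swapped to make it positive)
  edge (6, 8)→(14, 6): d=(8,-2) top-left  bias=+0
  edge (14, 6)→(15, 19): d=(1,13) right/bottom  bias=-1
  edge (15, 19)→(6, 8): d=(-9,-11) top-left  bias=+0
    (5,3)@(11, 7): e=[2,40,64] → X
    (6,3)@(13, 7): e=[6,14,86] → X
    (7,3)@(15, 7): e=[10,-12,108] → .
    (3,4)@(7, 9): e=[10,94,2] → X
    (4,4)@(9, 9): e=[14,68,24] → X
    (7,4)@(15, 9): e=[26,-10,90] → .
    (3,5)@(7, 11): e=[26,96,-16] → .
    (4,5)@(9, 11): e=[30,70,6] → X
    (7,5)@(15, 11): e=[42,-8,72] → .
    (4,6)@(9, 13): e=[46,72,-12] → .
    (5,6)@(11, 13): e=[50,46,10] → X
    (7,6)@(15, 13): e=[58,-6,54] → .
    (7,9)@(15, 19): e=[106,0,0] → .  [on edge]
  covered (12 px):
    . . . . . . . . .
    . . . . . . . . .
    . . . . . . . . .
    . . . . . X X . .
    . . . X X X X . .
    . . . . X X X . .
    . . . . . X X . .
    . . . . . . X . .
    . . . . . . . . .
    . . . . . . . . .
    . . . . . . . . .
T3:
  2·area = 94
  edge (4, 15)→(0, 2): d=(-4,-13) top-left  bias=+0
  edge (0, 2)→(10, 11): d=(10,9) right/bottom  bias=-1
  edge (10, 11)→(4, 15): d=(-6,4) right/bottom  bias=-1
    (0,1)@(1, 3): e=[9,1,84] → X
    (1,1)@(3, 3): e=[35,-17,76] → .
    (0,2)@(1, 5): e=[1,21,72] → X
    (1,2)@(3, 5): e=[27,3,64] → X
    (2,2)@(5, 5): e=[53,-15,56] → .
    (0,3)@(1, 7): e=[-7,41,60] → .
    (1,3)@(3, 7): e=[19,23,52] → X
    (2,3)@(5, 7): e=[45,5,44] → X
    (3,3)@(7, 7): e=[71,-13,36] → .
    (1,4)@(3, 9): e=[11,43,40] → X
    (3,4)@(7, 9): e=[63,7,24] → X
    (4,4)@(9, 9): e=[89,-11,16] → .
    (6,4)@(13, 9): e=[141,-47,0] → .  [on edge]
    (3,6)@(7, 13): e=[47,47,0] → .  [on edge]
    (0,8)@(1, 17): e=[-47,141,0] → .  [on edge]
  covered (13 px):
    . . . . . . . . .
    X . . . . . . . .
    X X . . . . . . .
    . X X . . . . . .
    . X X X . . . . .
    . X X X X . . . .
    . . X . . . . . .
    . . . . . . . . .
    . . . . . . . . .
    . . . . . . . . .
    . . . . . . . . .
T4:
  2·area = 12
  edge (14, 22)→(18, 9): d=(4,-13) top-left  bias=+0
  edge (18, 9)→(18, 12): d=(0,3) right/bottom  bias=-1
  edge (18, 12)→(14, 22): d=(-4,10) right/bottom  bias=-1
    (8,6)@(17, 13): e=[3,3,6] → X
    (8,7)@(17, 15): e=[11,3,-2] → .
    (7,9)@(15, 19): e=[1,9,2] → X
    (8,9)@(17, 19): e=[27,3,-18] → .
    (7,10)@(15, 21): e=[9,9,-6] → .
  covered (2 px):
    . . . . . . . . .
    . . . . . . . . .
    . . . . . . . . .
    . . . . . . . . .
    . . . . . . . . .
    . . . . . . . . .
    . . . . . . . . X
    . . . . . . . . .
    . . . . . . . . .
    . . . . . . . X .
    . . . . . . . . .

Answer: "outside"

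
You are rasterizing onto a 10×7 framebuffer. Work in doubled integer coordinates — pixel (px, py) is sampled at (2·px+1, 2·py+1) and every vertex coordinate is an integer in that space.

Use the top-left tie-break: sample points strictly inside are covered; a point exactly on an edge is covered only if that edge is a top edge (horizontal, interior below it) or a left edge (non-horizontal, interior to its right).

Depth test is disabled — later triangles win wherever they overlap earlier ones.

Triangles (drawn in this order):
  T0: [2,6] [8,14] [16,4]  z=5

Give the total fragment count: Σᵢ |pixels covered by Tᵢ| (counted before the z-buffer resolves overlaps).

T0:
  2·area = 124  (B↔C swapped to make it positive)
  edge (2, 6)→(16, 4): d=(14,-2) top-left  bias=+0
  edge (16, 4)→(8, 14): d=(-8,10) right/bottom  bias=-1
  edge (8, 14)→(2, 6): d=(-6,-8) top-left  bias=+0
    (4,2)@(9, 5): e=[0,62,62] → #  [on edge]
    (5,2)@(11, 5): e=[4,42,78] → #
    (6,2)@(13, 5): e=[8,22,94] → #
    (7,2)@(15, 5): e=[12,2,110] → #
    (8,2)@(17, 5): e=[16,-18,126] → ·
    (1,3)@(3, 7): e=[16,106,2] → #
    (2,3)@(5, 7): e=[20,86,18] → #
    (3,3)@(7, 7): e=[24,66,34] → #
    (7,3)@(15, 7): e=[40,-14,98] → ·
    (1,4)@(3, 9): e=[44,90,-10] → ·
    (2,4)@(5, 9): e=[48,70,6] → #
    (6,4)@(13, 9): e=[64,-10,70] → ·
  covered (16 px):
    · · · · · · · · · ·
    · · · · · · · · · ·
    · · · · # # # # · ·
    · # # # # # # · · ·
    · · # # # # · · · ·
    · · · # # · · · · ·
    · · · · · · · · · ·

Answer: 16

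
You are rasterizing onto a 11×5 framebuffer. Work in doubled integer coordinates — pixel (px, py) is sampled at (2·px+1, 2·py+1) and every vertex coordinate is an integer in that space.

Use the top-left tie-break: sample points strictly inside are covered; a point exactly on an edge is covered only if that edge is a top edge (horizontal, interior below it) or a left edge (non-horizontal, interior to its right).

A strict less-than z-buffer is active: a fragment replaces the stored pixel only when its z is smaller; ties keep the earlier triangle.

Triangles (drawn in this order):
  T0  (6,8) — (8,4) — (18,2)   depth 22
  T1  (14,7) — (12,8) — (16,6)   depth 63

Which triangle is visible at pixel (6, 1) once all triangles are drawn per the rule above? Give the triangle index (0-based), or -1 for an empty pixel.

T0:
  2·area = 36
  edge (6, 8)→(8, 4): d=(2,-4) top-left  bias=+0
  edge (8, 4)→(18, 2): d=(10,-2) top-left  bias=+0
  edge (18, 2)→(6, 8): d=(-12,6) right/bottom  bias=-1
    (6,1)@(13, 3): e=[18,0,18] → #  [on edge]
    (7,1)@(15, 3): e=[26,4,6] → #
    (8,1)@(17, 3): e=[34,8,-6] → ·
    (1,2)@(3, 5): e=[-18,0,54] → ·  [on edge]
    (4,2)@(9, 5): e=[6,12,18] → #
    (5,2)@(11, 5): e=[14,16,6] → #
    (6,2)@(13, 5): e=[22,20,-6] → ·
    (7,2)@(15, 5): e=[30,24,-18] → ·
    (3,3)@(7, 7): e=[2,28,6] → #
    (4,3)@(9, 7): e=[10,32,-6] → ·
    (5,3)@(11, 7): e=[18,36,-18] → ·
    (3,4)@(7, 9): e=[6,48,-18] → ·
  covered (5 px):
    · · · · · · · · · · ·
    · · · · · · # # · · ·
    · · · · # # · · · · ·
    · · · # · · · · · · ·
    · · · · · · · · · · ·
T1:
  degenerate (2·area = 0) — covers nothing

Z-buffer (winner per pixel, '.' = empty):
  . . . . . . . . . . .
  . . . . . . 0 0 . . .
  . . . . 0 0 . . . . .
  . . . 0 . . . . . . .
  . . . . . . . . . . .

Result: 0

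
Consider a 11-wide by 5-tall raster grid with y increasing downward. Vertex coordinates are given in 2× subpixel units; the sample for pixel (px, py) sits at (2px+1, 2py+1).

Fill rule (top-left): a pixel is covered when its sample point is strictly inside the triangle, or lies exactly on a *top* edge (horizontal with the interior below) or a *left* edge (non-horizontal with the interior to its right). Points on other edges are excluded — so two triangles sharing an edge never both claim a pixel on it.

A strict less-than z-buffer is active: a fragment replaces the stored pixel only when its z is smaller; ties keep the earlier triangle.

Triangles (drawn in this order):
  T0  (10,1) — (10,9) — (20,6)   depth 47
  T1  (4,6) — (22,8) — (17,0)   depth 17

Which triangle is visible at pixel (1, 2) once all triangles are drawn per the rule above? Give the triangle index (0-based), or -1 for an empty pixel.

T0:
  2·area = 80  (B↔C swapped to make it positive)
  edge (10, 1)→(20, 6): d=(10,5) right/bottom  bias=-1
  edge (20, 6)→(10, 9): d=(-10,3) right/bottom  bias=-1
  edge (10, 9)→(10, 1): d=(0,-8) top-left  bias=+0
    (5,1)@(11, 3): e=[15,57,8] → #
    (6,1)@(13, 3): e=[5,51,24] → #
    (7,1)@(15, 3): e=[-5,45,40] → ·
    (5,2)@(11, 5): e=[35,37,8] → #
    (7,2)@(15, 5): e=[15,25,40] → #
    (8,2)@(17, 5): e=[5,19,56] → #
    (9,2)@(19, 5): e=[-5,13,72] → ·
    (5,3)@(11, 7): e=[55,17,8] → #
    (8,3)@(17, 7): e=[25,-1,56] → ·
    (5,4)@(11, 9): e=[75,-3,8] → ·
    (6,4)@(13, 9): e=[65,-9,24] → ·
    (7,4)@(15, 9): e=[55,-15,40] → ·
  covered (9 px):
    · · · · · · · · · · ·
    · · · · · # # · · · ·
    · · · · · # # # # · ·
    · · · · · # # # · · ·
    · · · · · · · · · · ·
T1:
  2·area = 134  (B↔C swapped to make it positive)
  edge (4, 6)→(17, 0): d=(13,-6) top-left  bias=+0
  edge (17, 0)→(22, 8): d=(5,8) right/bottom  bias=-1
  edge (22, 8)→(4, 6): d=(-18,-2) top-left  bias=+0
    (7,0)@(15, 1): e=[1,21,112] → #
    (8,0)@(17, 1): e=[13,5,116] → #
    (9,0)@(19, 1): e=[25,-11,120] → ·
    (5,1)@(11, 3): e=[3,63,68] → #
    (6,1)@(13, 3): e=[15,47,72] → #
    (9,1)@(19, 3): e=[51,-1,84] → ·
    (3,2)@(7, 5): e=[5,105,24] → #
    (4,2)@(9, 5): e=[17,89,28] → #
    (9,2)@(19, 5): e=[77,9,48] → #
    (10,2)@(21, 5): e=[89,-7,52] → ·
    (3,3)@(7, 7): e=[31,115,-12] → ·
    (4,3)@(9, 7): e=[43,99,-8] → ·
    (6,3)@(13, 7): e=[67,67,0] → #  [on edge]
  covered (18 px):
    · · · · · · · # # · ·
    · · · · · # # # # · ·
    · · · # # # # # # # ·
    · · · · · · # # # # #
    · · · · · · · · · · ·

Z-buffer (winner per pixel, '.' = empty):
  . . . . . . . 1 1 . .
  . . . . . 1 1 1 1 . .
  . . . 1 1 1 1 1 1 1 .
  . . . . . 0 1 1 1 1 1
  . . . . . . . . . . .

Result: -1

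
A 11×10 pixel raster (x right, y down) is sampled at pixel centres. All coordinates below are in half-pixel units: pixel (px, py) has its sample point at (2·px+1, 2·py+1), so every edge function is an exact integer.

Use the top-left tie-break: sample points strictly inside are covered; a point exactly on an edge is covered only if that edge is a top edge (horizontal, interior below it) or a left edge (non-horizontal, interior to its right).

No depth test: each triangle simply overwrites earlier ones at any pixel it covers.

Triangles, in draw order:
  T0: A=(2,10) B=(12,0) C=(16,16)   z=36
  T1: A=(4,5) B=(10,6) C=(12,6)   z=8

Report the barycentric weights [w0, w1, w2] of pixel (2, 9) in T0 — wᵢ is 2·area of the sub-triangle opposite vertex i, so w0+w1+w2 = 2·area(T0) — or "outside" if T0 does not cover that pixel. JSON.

T0:
  2·area = 200
  edge (2, 10)→(12, 0): d=(10,-10) top-left  bias=+0
  edge (12, 0)→(16, 16): d=(4,16) right/bottom  bias=-1
  edge (16, 16)→(2, 10): d=(-14,-6) top-left  bias=+0
    (5,0)@(11, 1): e=[0,20,180] → █  [on edge]
    (6,0)@(13, 1): e=[20,-12,192] → ·
    (4,1)@(9, 3): e=[0,60,140] → █  [on edge]
    (6,1)@(13, 3): e=[40,-4,164] → ·
    (3,2)@(7, 5): e=[0,100,100] → █  [on edge]
    (6,2)@(13, 5): e=[60,4,136] → █
    (7,2)@(15, 5): e=[80,-28,148] → ·
    (2,3)@(5, 7): e=[0,140,60] → █  [on edge]
    (7,3)@(15, 7): e=[100,-20,120] → ·
    (1,4)@(3, 9): e=[0,180,20] → █  [on edge]
    (7,4)@(15, 9): e=[120,-12,92] → ·
    (0,5)@(1, 11): e=[0,220,-20] → ·  [on edge]
    (4,6)@(9, 13): e=[100,100,0] → █  [on edge]
  covered (28 px):
    · · · · · █ · · · · ·
    · · · · █ █ · · · · ·
    · · · █ █ █ █ · · · ·
    · · █ █ █ █ █ · · · ·
    · █ █ █ █ █ █ · · · ·
    · · █ █ █ █ █ · · · ·
    · · · · █ █ █ █ · · ·
    · · · · · · · █ · · ·
    · · · · · · · · · · ·
    · · · · · · · · · · ·
T1:
  2·area = 2  (B↔C swapped to make it positive)
  edge (4, 5)→(12, 6): d=(8,1) right/bottom  bias=-1
  edge (12, 6)→(10, 6): d=(-2,0) right/bottom  bias=-1
  edge (10, 6)→(4, 5): d=(-6,-1) top-left  bias=+0
  covered (0 px):
    · · · · · · · · · · ·
    · · · · · · · · · · ·
    · · · · · · · · · · ·
    · · · · · · · · · · ·
    · · · · · · · · · · ·
    · · · · · · · · · · ·
    · · · · · · · · · · ·
    · · · · · · · · · · ·
    · · · · · · · · · · ·
    · · · · · · · · · · ·

Final: "outside"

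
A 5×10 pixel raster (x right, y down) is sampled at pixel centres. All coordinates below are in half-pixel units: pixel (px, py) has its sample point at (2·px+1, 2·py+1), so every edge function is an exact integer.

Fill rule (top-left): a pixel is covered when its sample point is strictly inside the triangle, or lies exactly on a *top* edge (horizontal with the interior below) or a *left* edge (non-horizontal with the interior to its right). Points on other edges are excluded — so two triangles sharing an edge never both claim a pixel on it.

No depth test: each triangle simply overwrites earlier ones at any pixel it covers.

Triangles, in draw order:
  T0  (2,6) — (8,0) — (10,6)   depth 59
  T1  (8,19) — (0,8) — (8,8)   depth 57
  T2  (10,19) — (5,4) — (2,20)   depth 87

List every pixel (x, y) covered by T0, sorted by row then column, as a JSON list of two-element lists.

T0:
  2·area = 48
  edge (2, 6)→(8, 0): d=(6,-6) top-left  bias=+0
  edge (8, 0)→(10, 6): d=(2,6) right/bottom  bias=-1
  edge (10, 6)→(2, 6): d=(-8,0) right/bottom  bias=-1
    (3,0)@(7, 1): e=[0,8,40] → #  [on edge]
    (4,0)@(9, 1): e=[12,-4,40] → ·
    (2,1)@(5, 3): e=[0,24,24] → #  [on edge]
    (4,1)@(9, 3): e=[24,0,24] → ·  [on edge]
    (1,2)@(3, 5): e=[0,40,8] → #  [on edge]
    (4,2)@(9, 5): e=[36,4,8] → #
    (0,3)@(1, 7): e=[0,56,-8] → ·  [on edge]
    (1,3)@(3, 7): e=[12,44,-8] → ·
    (2,3)@(5, 7): e=[24,32,-8] → ·
    (3,3)@(7, 7): e=[36,20,-8] → ·
    (4,3)@(9, 7): e=[48,8,-8] → ·
  covered (7 px):
    · · · # ·
    · · # # ·
    · # # # #
    · · · · ·
    · · · · ·
    · · · · ·
    · · · · ·
    · · · · ·
    · · · · ·
    · · · · ·
T1:
  2·area = 88
  edge (8, 19)→(0, 8): d=(-8,-11) top-left  bias=+0
  edge (0, 8)→(8, 8): d=(8,0) top-left  bias=+0
  edge (8, 8)→(8, 19): d=(0,11) right/bottom  bias=-1
    (0,4)@(1, 9): e=[3,8,77] → #
    (1,4)@(3, 9): e=[25,8,55] → #
    (2,4)@(5, 9): e=[47,8,33] → #
    (3,4)@(7, 9): e=[69,8,11] → #
    (4,4)@(9, 9): e=[91,8,-11] → ·
    (0,5)@(1, 11): e=[-13,24,77] → ·
    (1,5)@(3, 11): e=[9,24,55] → #
    (4,5)@(9, 11): e=[75,24,-11] → ·
    (1,6)@(3, 13): e=[-7,40,55] → ·
    (2,6)@(5, 13): e=[15,40,33] → #
    (4,6)@(9, 13): e=[59,40,-11] → ·
    (2,7)@(5, 15): e=[-1,56,33] → ·
  covered (11 px):
    · · · · ·
    · · · · ·
    · · · · ·
    · · · · ·
    # # # # ·
    · # # # ·
    · · # # ·
    · · · # ·
    · · · # ·
    · · · · ·
T2:
  2·area = 125  (B↔C swapped to make it positive)
  edge (10, 19)→(2, 20): d=(-8,1) right/bottom  bias=-1
  edge (2, 20)→(5, 4): d=(3,-16) top-left  bias=+0
  edge (5, 4)→(10, 19): d=(5,15) right/bottom  bias=-1
    (2,2)@(5, 5): e=[117,3,5] → #
    (3,2)@(7, 5): e=[115,35,-25] → ·
    (2,3)@(5, 7): e=[101,9,15] → #
    (3,3)@(7, 7): e=[99,41,-15] → ·
    (2,4)@(5, 9): e=[85,15,25] → #
    (3,4)@(7, 9): e=[83,47,-5] → ·
    (2,5)@(5, 11): e=[69,21,35] → #
    (3,5)@(7, 11): e=[67,53,5] → #
    (4,5)@(9, 11): e=[65,85,-25] → ·
    (2,6)@(5, 13): e=[53,27,45] → #
    (4,6)@(9, 13): e=[49,91,-15] → ·
    (1,7)@(3, 15): e=[39,1,85] → #
  covered (18 px):
    · · · · ·
    · · · · ·
    · · # · ·
    · · # · ·
    · · # · ·
    · · # # ·
    · · # # ·
    · # # # ·
    · # # # #
    · # # # #

Result: [[3,0],[2,1],[3,1],[1,2],[2,2],[3,2],[4,2]]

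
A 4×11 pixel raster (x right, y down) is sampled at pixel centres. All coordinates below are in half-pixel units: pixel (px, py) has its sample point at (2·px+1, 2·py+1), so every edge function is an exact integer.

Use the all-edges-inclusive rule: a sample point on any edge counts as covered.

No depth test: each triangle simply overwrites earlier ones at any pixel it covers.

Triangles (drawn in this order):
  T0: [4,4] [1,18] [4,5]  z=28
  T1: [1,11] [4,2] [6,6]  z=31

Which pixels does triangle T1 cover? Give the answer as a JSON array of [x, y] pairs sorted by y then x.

T0:
  2·area = 3  (B↔C swapped to make it positive)
  edge (4, 4)→(4, 5): d=(0,1) inclusive
  edge (4, 5)→(1, 18): d=(-3,13) inclusive
  edge (1, 18)→(4, 4): d=(3,-14) inclusive
    (1,4)@(3, 9): e=[1,1,1] → X
    (2,4)@(5, 9): e=[-1,-25,29] → .
    (1,5)@(3, 11): e=[1,-5,7] → .
  covered (1 px):
    . . . .
    . . . .
    . . . .
    . . . .
    . X . .
    . . . .
    . . . .
    . . . .
    . . . .
    . . . .
    . . . .
T1:
  2·area = 30
  edge (1, 11)→(4, 2): d=(3,-9) inclusive
  edge (4, 2)→(6, 6): d=(2,4) inclusive
  edge (6, 6)→(1, 11): d=(-5,5) inclusive
    (1,2)@(3, 5): e=[0,10,20] → X  [on edge]
    (2,2)@(5, 5): e=[18,2,10] → X
    (3,2)@(7, 5): e=[36,-6,0] → .  [on edge]
    (1,3)@(3, 7): e=[6,14,10] → X
    (2,3)@(5, 7): e=[24,6,0] → X  [on edge]
    (3,3)@(7, 7): e=[42,-2,-10] → .
    (1,4)@(3, 9): e=[12,18,0] → X  [on edge]
    (2,4)@(5, 9): e=[30,10,-10] → .
    (0,5)@(1, 11): e=[0,30,0] → X  [on edge]
    (1,5)@(3, 11): e=[18,22,-10] → .
    (0,6)@(1, 13): e=[6,34,-10] → .
  covered (6 px):
    . . . .
    . . . .
    . X X .
    . X X .
    . X . .
    X . . .
    . . . .
    . . . .
    . . . .
    . . . .
    . . . .

Answer: [[1,2],[2,2],[1,3],[2,3],[1,4],[0,5]]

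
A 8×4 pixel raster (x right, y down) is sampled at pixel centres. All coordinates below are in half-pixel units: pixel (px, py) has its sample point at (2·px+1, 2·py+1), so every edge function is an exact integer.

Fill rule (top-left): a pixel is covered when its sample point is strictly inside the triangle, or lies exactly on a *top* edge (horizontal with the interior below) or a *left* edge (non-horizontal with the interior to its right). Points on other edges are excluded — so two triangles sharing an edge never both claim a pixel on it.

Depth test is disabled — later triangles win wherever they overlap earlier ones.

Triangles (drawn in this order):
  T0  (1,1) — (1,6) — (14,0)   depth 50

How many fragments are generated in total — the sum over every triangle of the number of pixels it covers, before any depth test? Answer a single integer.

T0:
  2·area = 65  (B↔C swapped to make it positive)
  edge (1, 1)→(14, 0): d=(13,-1) top-left  bias=+0
  edge (14, 0)→(1, 6): d=(-13,6) right/bottom  bias=-1
  edge (1, 6)→(1, 1): d=(0,-5) top-left  bias=+0
    (0,0)@(1, 1): e=[0,65,0] → #  [on edge]
    (1,0)@(3, 1): e=[2,53,10] → #
    (2,0)@(5, 1): e=[4,41,20] → #
    (3,0)@(7, 1): e=[6,29,30] → #
    (4,0)@(9, 1): e=[8,17,40] → #
    (5,0)@(11, 1): e=[10,5,50] → #
    (6,0)@(13, 1): e=[12,-7,60] → ·
    (0,1)@(1, 3): e=[26,39,0] → #  [on edge]
    (4,1)@(9, 3): e=[34,-9,40] → ·
    (5,1)@(11, 3): e=[36,-21,50] → ·
    (0,2)@(1, 5): e=[52,13,0] → #  [on edge]
    (2,2)@(5, 5): e=[56,-11,20] → ·
    (0,3)@(1, 7): e=[78,-13,0] → ·  [on edge]
  covered (12 px):
    # # # # # # · ·
    # # # # · · · ·
    # # · · · · · ·
    · · · · · · · ·

Final: 12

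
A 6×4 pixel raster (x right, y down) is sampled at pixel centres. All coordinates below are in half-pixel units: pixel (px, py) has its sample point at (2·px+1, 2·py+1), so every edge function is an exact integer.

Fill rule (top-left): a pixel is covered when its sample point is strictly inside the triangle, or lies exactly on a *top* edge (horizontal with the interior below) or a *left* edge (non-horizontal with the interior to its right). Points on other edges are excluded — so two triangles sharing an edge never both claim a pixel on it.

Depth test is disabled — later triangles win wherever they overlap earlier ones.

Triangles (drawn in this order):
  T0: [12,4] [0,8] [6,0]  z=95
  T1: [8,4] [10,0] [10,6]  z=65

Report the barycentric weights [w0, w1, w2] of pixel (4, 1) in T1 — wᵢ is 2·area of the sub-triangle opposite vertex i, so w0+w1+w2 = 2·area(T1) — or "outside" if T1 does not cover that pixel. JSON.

T0:
  2·area = 72
  edge (12, 4)→(0, 8): d=(-12,4) right/bottom  bias=-1
  edge (0, 8)→(6, 0): d=(6,-8) top-left  bias=+0
  edge (6, 0)→(12, 4): d=(6,4) right/bottom  bias=-1
    (3,0)@(7, 1): e=[56,14,2] → █
    (4,0)@(9, 1): e=[48,30,-6] → ·
    (2,1)@(5, 3): e=[40,10,22] → █
    (4,1)@(9, 3): e=[24,42,6] → █
    (5,1)@(11, 3): e=[16,58,-2] → ·
    (1,2)@(3, 5): e=[24,6,42] → █
    (4,2)@(9, 5): e=[0,54,18] → ·  [on edge]
    (0,3)@(1, 7): e=[8,2,62] → █
    (1,3)@(3, 7): e=[0,18,54] → ·  [on edge]
    (2,3)@(5, 7): e=[-8,34,46] → ·
    (3,3)@(7, 7): e=[-16,50,38] → ·
  covered (8 px):
    · · · █ · ·
    · · █ █ █ ·
    · █ █ █ · ·
    █ · · · · ·
T1:
  2·area = 12
  edge (8, 4)→(10, 0): d=(2,-4) top-left  bias=+0
  edge (10, 0)→(10, 6): d=(0,6) right/bottom  bias=-1
  edge (10, 6)→(8, 4): d=(-2,-2) top-left  bias=+0
    (2,0)@(5, 1): e=[-18,30,0] → ·  [on edge]
    (3,1)@(7, 3): e=[-6,18,0] → ·  [on edge]
    (4,1)@(9, 3): e=[2,6,4] → █
    (5,1)@(11, 3): e=[10,-6,8] → ·
    (4,2)@(9, 5): e=[6,6,0] → █  [on edge]
    (5,2)@(11, 5): e=[14,-6,4] → ·
    (4,3)@(9, 7): e=[10,6,-4] → ·
    (5,3)@(11, 7): e=[18,-6,0] → ·  [on edge]
  covered (2 px):
    · · · · · ·
    · · · · █ ·
    · · · · █ ·
    · · · · · ·

Final: [6,4,2]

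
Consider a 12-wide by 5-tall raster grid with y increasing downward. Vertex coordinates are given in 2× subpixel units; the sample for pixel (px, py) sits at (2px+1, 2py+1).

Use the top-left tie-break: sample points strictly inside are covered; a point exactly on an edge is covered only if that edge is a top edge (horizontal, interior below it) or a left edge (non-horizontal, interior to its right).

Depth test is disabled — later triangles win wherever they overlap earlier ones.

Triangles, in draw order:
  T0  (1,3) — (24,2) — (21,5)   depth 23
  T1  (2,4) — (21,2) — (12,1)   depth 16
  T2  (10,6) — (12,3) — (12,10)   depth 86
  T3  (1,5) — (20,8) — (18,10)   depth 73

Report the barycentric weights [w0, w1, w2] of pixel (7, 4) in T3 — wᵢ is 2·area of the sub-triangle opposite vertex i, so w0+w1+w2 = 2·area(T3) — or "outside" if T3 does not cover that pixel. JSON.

T0:
  2·area = 66
  edge (1, 3)→(24, 2): d=(23,-1) top-left  bias=+0
  edge (24, 2)→(21, 5): d=(-3,3) right/bottom  bias=-1
  edge (21, 5)→(1, 3): d=(-20,-2) top-left  bias=+0
    (0,1)@(1, 3): e=[0,66,0] → #  [on edge]
    (1,1)@(3, 3): e=[2,60,4] → #
    (2,1)@(5, 3): e=[4,54,8] → #
    (3,1)@(7, 3): e=[6,48,12] → #
    (4,1)@(9, 3): e=[8,42,16] → #
    (5,1)@(11, 3): e=[10,36,20] → #
    (6,1)@(13, 3): e=[12,30,24] → #
    (7,1)@(15, 3): e=[14,24,28] → #
    (8,1)@(17, 3): e=[16,18,32] → #
    (9,1)@(19, 3): e=[18,12,36] → #
    (10,1)@(21, 3): e=[20,6,40] → #
    (11,1)@(23, 3): e=[22,0,44] → ·  [on edge]
    (10,2)@(21, 5): e=[66,0,0] → ·  [on edge]
    (9,3)@(19, 7): e=[110,0,-44] → ·  [on edge]
    (8,4)@(17, 9): e=[154,0,-88] → ·  [on edge]
  covered (11 px):
    · · · · · · · · · · · ·
    # # # # # # # # # # # ·
    · · · · · · · · · · · ·
    · · · · · · · · · · · ·
    · · · · · · · · · · · ·
T1:
  2·area = 37  (B↔C swapped to make it positive)
  edge (2, 4)→(12, 1): d=(10,-3) top-left  bias=+0
  edge (12, 1)→(21, 2): d=(9,1) right/bottom  bias=-1
  edge (21, 2)→(2, 4): d=(-19,2) right/bottom  bias=-1
    (3,1)@(7, 3): e=[5,23,9] → #
    (4,1)@(9, 3): e=[11,21,5] → #
    (5,1)@(11, 3): e=[17,19,1] → #
    (6,1)@(13, 3): e=[23,17,-3] → ·
    (3,2)@(7, 5): e=[25,41,-29] → ·
    (4,2)@(9, 5): e=[31,39,-33] → ·
    (5,2)@(11, 5): e=[37,37,-37] → ·
  covered (3 px):
    · · · · · · · · · · · ·
    · · · # # # · · · · · ·
    · · · · · · · · · · · ·
    · · · · · · · · · · · ·
    · · · · · · · · · · · ·
T2:
  2·area = 14
  edge (10, 6)→(12, 3): d=(2,-3) top-left  bias=+0
  edge (12, 3)→(12, 10): d=(0,7) right/bottom  bias=-1
  edge (12, 10)→(10, 6): d=(-2,-4) top-left  bias=+0
    (5,2)@(11, 5): e=[1,7,6] → #
    (6,2)@(13, 5): e=[7,-7,14] → ·
    (5,3)@(11, 7): e=[5,7,2] → #
    (6,3)@(13, 7): e=[11,-7,10] → ·
    (5,4)@(11, 9): e=[9,7,-2] → ·
  covered (2 px):
    · · · · · · · · · · · ·
    · · · · · · · · · · · ·
    · · · · · # · · · · · ·
    · · · · · # · · · · · ·
    · · · · · · · · · · · ·
T3:
  2·area = 44
  edge (1, 5)→(20, 8): d=(19,3) right/bottom  bias=-1
  edge (20, 8)→(18, 10): d=(-2,2) right/bottom  bias=-1
  edge (18, 10)→(1, 5): d=(-17,-5) top-left  bias=+0
    (0,2)@(1, 5): e=[0,44,0] → ·  [on edge]
    (11,2)@(23, 5): e=[-66,0,110] → ·  [on edge]
    (4,3)@(9, 7): e=[14,24,6] → #
    (5,3)@(11, 7): e=[8,20,16] → #
    (6,3)@(13, 7): e=[2,16,26] → #
    (7,3)@(15, 7): e=[-4,12,36] → ·
    (10,3)@(21, 7): e=[-22,0,66] → ·  [on edge]
    (4,4)@(9, 9): e=[52,20,-28] → ·
    (5,4)@(11, 9): e=[46,16,-18] → ·
    (6,4)@(13, 9): e=[40,12,-8] → ·
    (7,4)@(15, 9): e=[34,8,2] → #
    (8,4)@(17, 9): e=[28,4,12] → #
    (9,4)@(19, 9): e=[22,0,22] → ·  [on edge]
  covered (5 px):
    · · · · · · · · · · · ·
    · · · · · · · · · · · ·
    · · · · · · · · · · · ·
    · · · · # # # · · · · ·
    · · · · · · · # # · · ·

Result: [8,2,34]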